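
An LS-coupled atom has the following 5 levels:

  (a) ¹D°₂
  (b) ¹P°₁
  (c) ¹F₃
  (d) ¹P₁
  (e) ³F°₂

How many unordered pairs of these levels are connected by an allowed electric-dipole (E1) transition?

3

(a)–(b): forbidden (parity).
(a)–(c): allowed.
(a)–(d): allowed.
(a)–(e): forbidden (parity, ΔS).
(b)–(c): forbidden (ΔL, ΔJ).
(b)–(d): allowed.
(b)–(e): forbidden (parity, ΔS, ΔL).
(c)–(d): forbidden (parity, ΔL, ΔJ).
(c)–(e): forbidden (ΔS).
(d)–(e): forbidden (ΔS, ΔL).
Allowed pairs: 3 of 10.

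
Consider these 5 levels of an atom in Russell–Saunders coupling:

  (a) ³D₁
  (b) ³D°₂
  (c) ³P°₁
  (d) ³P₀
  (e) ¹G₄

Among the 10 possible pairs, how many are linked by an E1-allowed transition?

3

(a)–(b): allowed.
(a)–(c): allowed.
(a)–(d): forbidden (parity).
(a)–(e): forbidden (parity, ΔS, ΔL, ΔJ).
(b)–(c): forbidden (parity).
(b)–(d): forbidden (ΔJ).
(b)–(e): forbidden (ΔS, ΔL, ΔJ).
(c)–(d): allowed.
(c)–(e): forbidden (ΔS, ΔL, ΔJ).
(d)–(e): forbidden (parity, ΔS, ΔL, ΔJ).
Allowed pairs: 3 of 10.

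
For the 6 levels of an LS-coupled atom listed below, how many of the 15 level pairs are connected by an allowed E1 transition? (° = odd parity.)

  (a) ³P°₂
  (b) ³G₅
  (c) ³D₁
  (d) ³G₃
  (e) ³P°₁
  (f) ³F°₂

4

(a)–(b): forbidden (ΔL, ΔJ).
(a)–(c): allowed.
(a)–(d): forbidden (ΔL).
(a)–(e): forbidden (parity).
(a)–(f): forbidden (parity, ΔL).
(b)–(c): forbidden (parity, ΔL, ΔJ).
(b)–(d): forbidden (parity, ΔJ).
(b)–(e): forbidden (ΔL, ΔJ).
(b)–(f): forbidden (ΔJ).
(c)–(d): forbidden (parity, ΔL, ΔJ).
(c)–(e): allowed.
(c)–(f): allowed.
(d)–(e): forbidden (ΔL, ΔJ).
(d)–(f): allowed.
(e)–(f): forbidden (parity, ΔL).
Allowed pairs: 4 of 15.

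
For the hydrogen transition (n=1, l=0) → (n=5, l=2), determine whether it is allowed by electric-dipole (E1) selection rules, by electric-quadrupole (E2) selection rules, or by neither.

Δl = 2 − 0 = +2; l_i + l_f = 2.
E1 (Δl = ±1): not satisfied.
E2 (Δl = 0,±2, l_i+l_f ≥ 2): satisfied.

E2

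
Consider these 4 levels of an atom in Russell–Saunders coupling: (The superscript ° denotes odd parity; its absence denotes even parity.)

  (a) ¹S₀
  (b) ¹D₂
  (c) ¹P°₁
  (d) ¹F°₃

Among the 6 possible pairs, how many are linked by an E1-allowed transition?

(a)–(b): forbidden (parity, ΔL, ΔJ).
(a)–(c): allowed.
(a)–(d): forbidden (ΔL, ΔJ).
(b)–(c): allowed.
(b)–(d): allowed.
(c)–(d): forbidden (parity, ΔL, ΔJ).
Allowed pairs: 3 of 6.

3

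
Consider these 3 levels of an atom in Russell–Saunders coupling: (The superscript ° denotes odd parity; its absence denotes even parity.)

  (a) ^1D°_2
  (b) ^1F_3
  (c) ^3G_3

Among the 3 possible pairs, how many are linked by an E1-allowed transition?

1

(a)–(b): allowed.
(a)–(c): forbidden (ΔS, ΔL).
(b)–(c): forbidden (parity, ΔS).
Allowed pairs: 1 of 3.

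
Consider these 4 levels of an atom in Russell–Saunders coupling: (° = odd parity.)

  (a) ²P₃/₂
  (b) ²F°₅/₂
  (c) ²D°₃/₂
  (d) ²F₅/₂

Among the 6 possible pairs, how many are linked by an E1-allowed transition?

3

(a)–(b): forbidden (ΔL).
(a)–(c): allowed.
(a)–(d): forbidden (parity, ΔL).
(b)–(c): forbidden (parity).
(b)–(d): allowed.
(c)–(d): allowed.
Allowed pairs: 3 of 6.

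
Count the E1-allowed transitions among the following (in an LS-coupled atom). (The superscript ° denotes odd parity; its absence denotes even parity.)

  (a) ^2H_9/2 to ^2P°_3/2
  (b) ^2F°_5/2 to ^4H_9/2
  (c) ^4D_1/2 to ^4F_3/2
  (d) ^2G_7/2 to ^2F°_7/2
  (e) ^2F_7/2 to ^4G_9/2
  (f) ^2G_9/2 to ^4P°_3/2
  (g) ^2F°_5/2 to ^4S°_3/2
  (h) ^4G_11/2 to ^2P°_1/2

(a) forbidden (ΔL, ΔJ fail)
(b) forbidden (ΔS, ΔL, ΔJ fail)
(c) forbidden (parity fails)
(d) allowed
(e) forbidden (parity, ΔS fail)
(f) forbidden (ΔS, ΔL, ΔJ fail)
(g) forbidden (parity, ΔS, ΔL fail)
(h) forbidden (ΔS, ΔL, ΔJ fail)
Total allowed: 1 of 8.

1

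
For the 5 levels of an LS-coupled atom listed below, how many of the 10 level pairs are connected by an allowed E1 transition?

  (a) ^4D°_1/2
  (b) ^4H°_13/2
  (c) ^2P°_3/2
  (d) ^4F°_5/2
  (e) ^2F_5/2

(a)–(b): forbidden (parity, ΔL, ΔJ).
(a)–(c): forbidden (parity, ΔS).
(a)–(d): forbidden (parity, ΔJ).
(a)–(e): forbidden (ΔS, ΔJ).
(b)–(c): forbidden (parity, ΔS, ΔL, ΔJ).
(b)–(d): forbidden (parity, ΔL, ΔJ).
(b)–(e): forbidden (ΔS, ΔL, ΔJ).
(c)–(d): forbidden (parity, ΔS, ΔL).
(c)–(e): forbidden (ΔL).
(d)–(e): forbidden (ΔS).
Allowed pairs: 0 of 10.

0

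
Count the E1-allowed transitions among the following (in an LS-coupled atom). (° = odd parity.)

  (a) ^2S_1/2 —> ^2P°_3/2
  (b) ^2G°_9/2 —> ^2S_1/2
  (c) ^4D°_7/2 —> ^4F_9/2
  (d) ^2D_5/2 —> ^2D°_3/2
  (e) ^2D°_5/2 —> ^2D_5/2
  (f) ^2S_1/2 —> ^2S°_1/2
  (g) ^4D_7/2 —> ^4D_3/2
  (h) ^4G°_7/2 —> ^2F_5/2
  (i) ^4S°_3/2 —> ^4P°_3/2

(a) allowed
(b) forbidden (ΔL, ΔJ fail)
(c) allowed
(d) allowed
(e) allowed
(f) forbidden (ΔL fails)
(g) forbidden (parity, ΔJ fail)
(h) forbidden (ΔS fails)
(i) forbidden (parity fails)
Total allowed: 4 of 9.

4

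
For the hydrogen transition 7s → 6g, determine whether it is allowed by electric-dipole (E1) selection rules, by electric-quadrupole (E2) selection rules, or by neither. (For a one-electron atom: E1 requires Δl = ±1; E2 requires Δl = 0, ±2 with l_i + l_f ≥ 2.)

neither

Δl = 4 − 0 = +4; l_i + l_f = 4.
E1 (Δl = ±1): not satisfied.
E2 (Δl = 0,±2, l_i+l_f ≥ 2): not satisfied.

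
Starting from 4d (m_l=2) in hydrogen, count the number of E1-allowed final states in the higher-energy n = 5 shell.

E1 requires Δl = ±1, so l_f ∈ {1, 3}; with 0 ≤ l_f ≤ n_f−1 = 4, the allowed l_f values are {1, 3}.
For l_f = 1: m_f ∈ {m_i−1, m_i, m_i+1} ∩ [−1, 1] = {1} → 1 state.
For l_f = 3: m_f ∈ {m_i−1, m_i, m_i+1} ∩ [−3, 3] = {1, 2, 3} → 3 states.
Total: 4.

4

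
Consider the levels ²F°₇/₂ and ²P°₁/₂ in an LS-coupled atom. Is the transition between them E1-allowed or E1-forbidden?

Reading off the term symbols: S 1/2→1/2, L 3→1, J 7/2→1/2, parity odd→odd.
Parity must change: odd → odd — violated.
ΔS = 0: S: 1/2 → 1/2 — satisfied.
ΔL = 0, ±1 (not L=0↔0): L: 3 → 1, ΔL = -2 — violated.
ΔJ = 0, ±1 (not J=0↔0): J: 7/2 → 1/2, ΔJ = -3 — violated.
Rule(s) violated: parity, ΔL, ΔJ.

forbidden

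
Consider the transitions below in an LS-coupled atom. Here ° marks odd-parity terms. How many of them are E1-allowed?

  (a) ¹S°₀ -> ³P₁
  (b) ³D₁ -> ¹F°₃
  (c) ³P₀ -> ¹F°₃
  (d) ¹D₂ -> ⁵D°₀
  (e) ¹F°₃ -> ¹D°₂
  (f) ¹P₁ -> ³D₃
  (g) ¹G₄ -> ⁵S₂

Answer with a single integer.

(a) forbidden (ΔS fails)
(b) forbidden (ΔS, ΔJ fail)
(c) forbidden (ΔS, ΔL, ΔJ fail)
(d) forbidden (ΔS, ΔJ fail)
(e) forbidden (parity fails)
(f) forbidden (parity, ΔS, ΔJ fail)
(g) forbidden (parity, ΔS, ΔL, ΔJ fail)
Total allowed: 0 of 7.

0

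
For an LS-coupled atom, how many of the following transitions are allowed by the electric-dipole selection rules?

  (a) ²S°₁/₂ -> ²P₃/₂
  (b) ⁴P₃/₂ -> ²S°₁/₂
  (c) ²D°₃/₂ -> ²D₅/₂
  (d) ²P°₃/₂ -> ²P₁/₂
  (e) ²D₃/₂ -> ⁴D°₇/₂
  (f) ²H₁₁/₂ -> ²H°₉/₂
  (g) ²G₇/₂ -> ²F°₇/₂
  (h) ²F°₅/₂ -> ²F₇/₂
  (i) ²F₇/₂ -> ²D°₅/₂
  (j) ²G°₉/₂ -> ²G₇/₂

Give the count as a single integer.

8

(a) allowed
(b) forbidden (ΔS fails)
(c) allowed
(d) allowed
(e) forbidden (ΔS, ΔJ fail)
(f) allowed
(g) allowed
(h) allowed
(i) allowed
(j) allowed
Total allowed: 8 of 10.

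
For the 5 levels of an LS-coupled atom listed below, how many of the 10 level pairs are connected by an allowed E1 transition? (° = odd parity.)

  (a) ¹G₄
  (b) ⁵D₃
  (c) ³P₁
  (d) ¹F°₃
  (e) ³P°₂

(a)–(b): forbidden (parity, ΔS, ΔL).
(a)–(c): forbidden (parity, ΔS, ΔL, ΔJ).
(a)–(d): allowed.
(a)–(e): forbidden (ΔS, ΔL, ΔJ).
(b)–(c): forbidden (parity, ΔS, ΔJ).
(b)–(d): forbidden (ΔS).
(b)–(e): forbidden (ΔS).
(c)–(d): forbidden (ΔS, ΔL, ΔJ).
(c)–(e): allowed.
(d)–(e): forbidden (parity, ΔS, ΔL).
Allowed pairs: 2 of 10.

2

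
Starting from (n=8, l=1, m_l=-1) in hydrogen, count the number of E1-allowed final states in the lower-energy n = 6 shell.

E1 requires Δl = ±1, so l_f ∈ {0, 2}; with 0 ≤ l_f ≤ n_f−1 = 5, the allowed l_f values are {0, 2}.
For l_f = 0: m_f ∈ {m_i−1, m_i, m_i+1} ∩ [−0, 0] = {0} → 1 state.
For l_f = 2: m_f ∈ {m_i−1, m_i, m_i+1} ∩ [−2, 2] = {-2, -1, 0} → 3 states.
Total: 4.

4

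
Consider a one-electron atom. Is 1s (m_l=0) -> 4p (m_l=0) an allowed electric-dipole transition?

l: 0 → 1 (Δl = +1). Δl = ±1 ok.
m_l: 0 → 0 (Δm_l = +0). |Δm_l| ≤ 1 ok.
All E1 selection rules are satisfied.

allowed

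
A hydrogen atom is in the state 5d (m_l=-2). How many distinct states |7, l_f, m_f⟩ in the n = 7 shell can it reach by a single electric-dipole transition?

E1 requires Δl = ±1, so l_f ∈ {1, 3}; with 0 ≤ l_f ≤ n_f−1 = 6, the allowed l_f values are {1, 3}.
For l_f = 1: m_f ∈ {m_i−1, m_i, m_i+1} ∩ [−1, 1] = {-1} → 1 state.
For l_f = 3: m_f ∈ {m_i−1, m_i, m_i+1} ∩ [−3, 3] = {-3, -2, -1} → 3 states.
Total: 4.

4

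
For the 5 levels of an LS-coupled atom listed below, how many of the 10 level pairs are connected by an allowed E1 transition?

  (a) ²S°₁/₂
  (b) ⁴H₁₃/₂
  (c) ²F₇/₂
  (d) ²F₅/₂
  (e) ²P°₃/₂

(a)–(b): forbidden (ΔS, ΔL, ΔJ).
(a)–(c): forbidden (ΔL, ΔJ).
(a)–(d): forbidden (ΔL, ΔJ).
(a)–(e): forbidden (parity).
(b)–(c): forbidden (parity, ΔS, ΔL, ΔJ).
(b)–(d): forbidden (parity, ΔS, ΔL, ΔJ).
(b)–(e): forbidden (ΔS, ΔL, ΔJ).
(c)–(d): forbidden (parity).
(c)–(e): forbidden (ΔL, ΔJ).
(d)–(e): forbidden (ΔL).
Allowed pairs: 0 of 10.

0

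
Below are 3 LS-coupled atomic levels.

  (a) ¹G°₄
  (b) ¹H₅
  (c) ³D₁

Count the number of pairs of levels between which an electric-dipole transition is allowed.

(a)–(b): allowed.
(a)–(c): forbidden (ΔS, ΔL, ΔJ).
(b)–(c): forbidden (parity, ΔS, ΔL, ΔJ).
Allowed pairs: 1 of 3.

1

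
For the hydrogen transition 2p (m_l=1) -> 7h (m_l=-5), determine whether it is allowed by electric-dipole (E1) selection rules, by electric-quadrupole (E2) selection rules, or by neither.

neither

Δl = 5 − 1 = +4; l_i + l_f = 6.
Δm_l = -6.
E1 (Δl = ±1, |Δm_l| ≤ 1): not satisfied.
E2 (Δl = 0,±2, l_i+l_f ≥ 2, |Δm_l| ≤ 2): not satisfied.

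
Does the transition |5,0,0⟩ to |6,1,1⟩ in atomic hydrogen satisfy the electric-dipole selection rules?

l: 0 → 1 (Δl = +1). Δl = ±1 ✓.
m_l: 0 → 1 (Δm_l = +1). |Δm_l| ≤ 1 ✓.
All E1 selection rules are satisfied.

allowed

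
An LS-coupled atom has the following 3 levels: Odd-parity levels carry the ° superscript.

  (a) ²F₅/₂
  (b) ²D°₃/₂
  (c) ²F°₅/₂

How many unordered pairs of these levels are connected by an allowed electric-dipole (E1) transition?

2

(a)–(b): allowed.
(a)–(c): allowed.
(b)–(c): forbidden (parity).
Allowed pairs: 2 of 3.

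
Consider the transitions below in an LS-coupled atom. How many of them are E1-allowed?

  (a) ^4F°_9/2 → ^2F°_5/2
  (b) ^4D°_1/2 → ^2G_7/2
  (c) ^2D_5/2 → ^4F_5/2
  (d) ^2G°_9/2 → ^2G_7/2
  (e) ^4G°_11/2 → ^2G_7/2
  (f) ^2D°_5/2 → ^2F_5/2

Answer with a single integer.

(a) forbidden (parity, ΔS, ΔJ fail)
(b) forbidden (ΔS, ΔL, ΔJ fail)
(c) forbidden (parity, ΔS fail)
(d) allowed
(e) forbidden (ΔS, ΔJ fail)
(f) allowed
Total allowed: 2 of 6.

2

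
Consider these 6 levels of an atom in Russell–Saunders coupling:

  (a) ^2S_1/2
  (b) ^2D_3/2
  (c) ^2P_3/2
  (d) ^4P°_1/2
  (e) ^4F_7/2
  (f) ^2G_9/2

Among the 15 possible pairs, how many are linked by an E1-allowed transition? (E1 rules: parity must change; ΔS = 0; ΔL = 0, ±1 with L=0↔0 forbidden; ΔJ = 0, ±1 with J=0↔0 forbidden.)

0

(a)–(b): forbidden (parity, ΔL).
(a)–(c): forbidden (parity).
(a)–(d): forbidden (ΔS).
(a)–(e): forbidden (parity, ΔS, ΔL, ΔJ).
(a)–(f): forbidden (parity, ΔL, ΔJ).
(b)–(c): forbidden (parity).
(b)–(d): forbidden (ΔS).
(b)–(e): forbidden (parity, ΔS, ΔJ).
(b)–(f): forbidden (parity, ΔL, ΔJ).
(c)–(d): forbidden (ΔS).
(c)–(e): forbidden (parity, ΔS, ΔL, ΔJ).
(c)–(f): forbidden (parity, ΔL, ΔJ).
(d)–(e): forbidden (ΔL, ΔJ).
(d)–(f): forbidden (ΔS, ΔL, ΔJ).
(e)–(f): forbidden (parity, ΔS).
Allowed pairs: 0 of 15.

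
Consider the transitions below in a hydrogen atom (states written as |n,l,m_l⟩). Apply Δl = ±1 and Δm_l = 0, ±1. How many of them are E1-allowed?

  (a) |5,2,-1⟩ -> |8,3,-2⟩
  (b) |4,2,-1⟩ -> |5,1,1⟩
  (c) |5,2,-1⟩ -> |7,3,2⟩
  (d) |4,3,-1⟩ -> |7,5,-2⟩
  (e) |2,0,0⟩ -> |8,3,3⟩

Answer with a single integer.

(a) allowed
(b) forbidden — Δm_l = +2 (E1 requires Δm_l = 0, ±1)
(c) forbidden — Δm_l = +3 (E1 requires Δm_l = 0, ±1)
(d) forbidden — Δl = +2 (E1 requires Δl = ±1)
(e) forbidden — Δl = +3 (E1 requires Δl = ±1); Δm_l = +3 (E1 requires Δm_l = 0, ±1)
Total allowed: 1 of 5.

1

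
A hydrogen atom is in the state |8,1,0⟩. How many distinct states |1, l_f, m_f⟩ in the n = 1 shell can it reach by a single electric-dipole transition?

1

E1 requires Δl = ±1, so l_f ∈ {0, 2}; with 0 ≤ l_f ≤ n_f−1 = 0, the allowed l_f values are {0}.
For l_f = 0: m_f ∈ {m_i−1, m_i, m_i+1} ∩ [−0, 0] = {0} → 1 state.
Total: 1.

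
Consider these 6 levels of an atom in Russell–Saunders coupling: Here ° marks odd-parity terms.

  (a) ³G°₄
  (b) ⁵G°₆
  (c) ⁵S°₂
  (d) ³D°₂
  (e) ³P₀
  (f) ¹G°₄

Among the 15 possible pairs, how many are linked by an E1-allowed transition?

(a)–(b): forbidden (parity, ΔS, ΔJ).
(a)–(c): forbidden (parity, ΔS, ΔL, ΔJ).
(a)–(d): forbidden (parity, ΔL, ΔJ).
(a)–(e): forbidden (ΔL, ΔJ).
(a)–(f): forbidden (parity, ΔS).
(b)–(c): forbidden (parity, ΔL, ΔJ).
(b)–(d): forbidden (parity, ΔS, ΔL, ΔJ).
(b)–(e): forbidden (ΔS, ΔL, ΔJ).
(b)–(f): forbidden (parity, ΔS, ΔJ).
(c)–(d): forbidden (parity, ΔS, ΔL).
(c)–(e): forbidden (ΔS, ΔJ).
(c)–(f): forbidden (parity, ΔS, ΔL, ΔJ).
(d)–(e): forbidden (ΔJ).
(d)–(f): forbidden (parity, ΔS, ΔL, ΔJ).
(e)–(f): forbidden (ΔS, ΔL, ΔJ).
Allowed pairs: 0 of 15.

0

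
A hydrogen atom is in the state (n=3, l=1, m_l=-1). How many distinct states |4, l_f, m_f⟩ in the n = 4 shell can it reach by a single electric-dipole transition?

E1 requires Δl = ±1, so l_f ∈ {0, 2}; with 0 ≤ l_f ≤ n_f−1 = 3, the allowed l_f values are {0, 2}.
For l_f = 0: m_f ∈ {m_i−1, m_i, m_i+1} ∩ [−0, 0] = {0} → 1 state.
For l_f = 2: m_f ∈ {m_i−1, m_i, m_i+1} ∩ [−2, 2] = {-2, -1, 0} → 3 states.
Total: 4.

4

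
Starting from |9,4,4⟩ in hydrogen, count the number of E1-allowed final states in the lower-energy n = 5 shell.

1

E1 requires Δl = ±1, so l_f ∈ {3, 5}; with 0 ≤ l_f ≤ n_f−1 = 4, the allowed l_f values are {3}.
For l_f = 3: m_f ∈ {m_i−1, m_i, m_i+1} ∩ [−3, 3] = {3} → 1 state.
Total: 1.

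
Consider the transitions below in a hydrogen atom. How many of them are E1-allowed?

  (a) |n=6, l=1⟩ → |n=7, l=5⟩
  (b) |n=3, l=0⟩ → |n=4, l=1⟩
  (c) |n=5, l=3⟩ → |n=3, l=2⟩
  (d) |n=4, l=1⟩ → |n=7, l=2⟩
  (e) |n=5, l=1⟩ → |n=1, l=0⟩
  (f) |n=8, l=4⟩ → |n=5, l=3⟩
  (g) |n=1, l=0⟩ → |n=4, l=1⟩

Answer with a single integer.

6

(a) forbidden — Δl = +4 (E1 requires Δl = ±1)
(b) allowed
(c) allowed
(d) allowed
(e) allowed
(f) allowed
(g) allowed
Total allowed: 6 of 7.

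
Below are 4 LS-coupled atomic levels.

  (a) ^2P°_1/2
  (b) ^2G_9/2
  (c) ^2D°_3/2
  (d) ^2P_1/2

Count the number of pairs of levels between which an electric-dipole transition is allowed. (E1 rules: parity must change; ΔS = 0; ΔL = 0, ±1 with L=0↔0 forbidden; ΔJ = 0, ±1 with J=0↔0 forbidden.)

2

(a)–(b): forbidden (ΔL, ΔJ).
(a)–(c): forbidden (parity).
(a)–(d): allowed.
(b)–(c): forbidden (ΔL, ΔJ).
(b)–(d): forbidden (parity, ΔL, ΔJ).
(c)–(d): allowed.
Allowed pairs: 2 of 6.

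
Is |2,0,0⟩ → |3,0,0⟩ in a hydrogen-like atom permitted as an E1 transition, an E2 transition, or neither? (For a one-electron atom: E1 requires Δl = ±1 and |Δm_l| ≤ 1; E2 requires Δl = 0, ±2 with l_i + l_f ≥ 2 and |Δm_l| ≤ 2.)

Δl = 0 − 0 = +0; l_i + l_f = 0.
Δm_l = +0.
E1 (Δl = ±1, |Δm_l| ≤ 1): not satisfied.
E2 (Δl = 0,±2, l_i+l_f ≥ 2, |Δm_l| ≤ 2): not satisfied.

neither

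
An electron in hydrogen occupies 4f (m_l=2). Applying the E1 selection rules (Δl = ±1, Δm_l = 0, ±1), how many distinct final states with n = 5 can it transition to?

5

E1 requires Δl = ±1, so l_f ∈ {2, 4}; with 0 ≤ l_f ≤ n_f−1 = 4, the allowed l_f values are {2, 4}.
For l_f = 2: m_f ∈ {m_i−1, m_i, m_i+1} ∩ [−2, 2] = {1, 2} → 2 states.
For l_f = 4: m_f ∈ {m_i−1, m_i, m_i+1} ∩ [−4, 4] = {1, 2, 3} → 3 states.
Total: 5.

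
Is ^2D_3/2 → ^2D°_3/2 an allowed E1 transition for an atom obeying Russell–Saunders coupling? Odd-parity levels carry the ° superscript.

allowed

Parity must change: even → odd — satisfied.
ΔS = 0: S: 1/2 → 1/2 — satisfied.
ΔL = 0, ±1 (not L=0↔0): L: 2 → 2, ΔL = +0 — satisfied.
ΔJ = 0, ±1 (not J=0↔0): J: 3/2 → 3/2, ΔJ = +0 — satisfied.
All four E1 rules are satisfied.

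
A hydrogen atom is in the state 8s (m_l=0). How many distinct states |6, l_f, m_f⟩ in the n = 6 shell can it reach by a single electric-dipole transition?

3

E1 requires Δl = ±1, so l_f ∈ {-1, 1}; with 0 ≤ l_f ≤ n_f−1 = 5, the allowed l_f values are {1}.
For l_f = 1: m_f ∈ {m_i−1, m_i, m_i+1} ∩ [−1, 1] = {-1, 0, 1} → 3 states.
Total: 3.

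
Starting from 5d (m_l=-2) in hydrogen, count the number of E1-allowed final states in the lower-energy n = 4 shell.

4

E1 requires Δl = ±1, so l_f ∈ {1, 3}; with 0 ≤ l_f ≤ n_f−1 = 3, the allowed l_f values are {1, 3}.
For l_f = 1: m_f ∈ {m_i−1, m_i, m_i+1} ∩ [−1, 1] = {-1} → 1 state.
For l_f = 3: m_f ∈ {m_i−1, m_i, m_i+1} ∩ [−3, 3] = {-3, -2, -1} → 3 states.
Total: 4.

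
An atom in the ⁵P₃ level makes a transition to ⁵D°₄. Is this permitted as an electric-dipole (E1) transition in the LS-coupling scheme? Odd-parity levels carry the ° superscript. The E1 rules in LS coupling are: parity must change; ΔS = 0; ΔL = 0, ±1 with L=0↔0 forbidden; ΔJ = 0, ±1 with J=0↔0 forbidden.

allowed

Parity must change: even → odd — passes.
ΔS = 0: S: 2 → 2 — passes.
ΔL = 0, ±1 (not L=0↔0): L: 1 → 2, ΔL = +1 — passes.
ΔJ = 0, ±1 (not J=0↔0): J: 3 → 4, ΔJ = +1 — passes.
All four E1 rules are satisfied.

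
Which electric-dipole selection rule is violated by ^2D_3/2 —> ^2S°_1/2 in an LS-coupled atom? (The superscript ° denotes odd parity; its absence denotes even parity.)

the ΔL = 0, ±1 rule

ΔJ = 0, ±1 (not J=0↔0): J: 3/2 → 1/2, ΔJ = -1 — ✓.
ΔL = 0, ±1 (not L=0↔0): L: 2 → 0, ΔL = -2 — ✗.
ΔS = 0: S: 1/2 → 1/2 — ✓.
Parity must change: even → odd — ✓.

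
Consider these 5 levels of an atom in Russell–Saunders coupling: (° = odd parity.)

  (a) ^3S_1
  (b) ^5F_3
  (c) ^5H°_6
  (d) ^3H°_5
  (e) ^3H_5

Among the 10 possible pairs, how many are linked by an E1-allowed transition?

1

(a)–(b): forbidden (parity, ΔS, ΔL, ΔJ).
(a)–(c): forbidden (ΔS, ΔL, ΔJ).
(a)–(d): forbidden (ΔL, ΔJ).
(a)–(e): forbidden (parity, ΔL, ΔJ).
(b)–(c): forbidden (ΔL, ΔJ).
(b)–(d): forbidden (ΔS, ΔL, ΔJ).
(b)–(e): forbidden (parity, ΔS, ΔL, ΔJ).
(c)–(d): forbidden (parity, ΔS).
(c)–(e): forbidden (ΔS).
(d)–(e): allowed.
Allowed pairs: 1 of 10.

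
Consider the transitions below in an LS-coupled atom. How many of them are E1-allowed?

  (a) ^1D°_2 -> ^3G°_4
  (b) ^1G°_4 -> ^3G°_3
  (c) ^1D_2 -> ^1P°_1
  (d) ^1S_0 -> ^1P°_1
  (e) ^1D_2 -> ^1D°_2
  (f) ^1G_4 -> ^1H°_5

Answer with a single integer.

(a) forbidden (parity, ΔS, ΔL, ΔJ fail)
(b) forbidden (parity, ΔS fail)
(c) allowed
(d) allowed
(e) allowed
(f) allowed
Total allowed: 4 of 6.

4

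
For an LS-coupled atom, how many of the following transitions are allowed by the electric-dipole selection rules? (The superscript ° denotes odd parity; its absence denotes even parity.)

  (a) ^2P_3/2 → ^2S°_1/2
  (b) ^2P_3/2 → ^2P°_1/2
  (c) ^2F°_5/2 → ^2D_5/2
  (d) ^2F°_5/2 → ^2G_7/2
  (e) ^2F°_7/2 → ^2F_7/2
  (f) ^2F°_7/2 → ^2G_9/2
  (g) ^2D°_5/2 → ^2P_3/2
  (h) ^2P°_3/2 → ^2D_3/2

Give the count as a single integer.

(a) allowed
(b) allowed
(c) allowed
(d) allowed
(e) allowed
(f) allowed
(g) allowed
(h) allowed
Total allowed: 8 of 8.

8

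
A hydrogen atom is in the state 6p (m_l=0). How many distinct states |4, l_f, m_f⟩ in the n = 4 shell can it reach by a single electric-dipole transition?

E1 requires Δl = ±1, so l_f ∈ {0, 2}; with 0 ≤ l_f ≤ n_f−1 = 3, the allowed l_f values are {0, 2}.
For l_f = 0: m_f ∈ {m_i−1, m_i, m_i+1} ∩ [−0, 0] = {0} → 1 state.
For l_f = 2: m_f ∈ {m_i−1, m_i, m_i+1} ∩ [−2, 2] = {-1, 0, 1} → 3 states.
Total: 4.

4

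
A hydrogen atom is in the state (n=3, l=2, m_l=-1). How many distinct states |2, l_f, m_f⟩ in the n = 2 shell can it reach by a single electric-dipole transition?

E1 requires Δl = ±1, so l_f ∈ {1, 3}; with 0 ≤ l_f ≤ n_f−1 = 1, the allowed l_f values are {1}.
For l_f = 1: m_f ∈ {m_i−1, m_i, m_i+1} ∩ [−1, 1] = {-1, 0} → 2 states.
Total: 2.

2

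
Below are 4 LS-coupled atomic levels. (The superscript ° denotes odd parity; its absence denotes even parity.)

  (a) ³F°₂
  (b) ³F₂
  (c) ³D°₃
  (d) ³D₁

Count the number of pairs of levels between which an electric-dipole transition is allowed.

(a)–(b): allowed.
(a)–(c): forbidden (parity).
(a)–(d): allowed.
(b)–(c): allowed.
(b)–(d): forbidden (parity).
(c)–(d): forbidden (ΔJ).
Allowed pairs: 3 of 6.

3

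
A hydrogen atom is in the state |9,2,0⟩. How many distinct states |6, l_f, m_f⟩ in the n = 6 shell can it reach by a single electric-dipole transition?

6

E1 requires Δl = ±1, so l_f ∈ {1, 3}; with 0 ≤ l_f ≤ n_f−1 = 5, the allowed l_f values are {1, 3}.
For l_f = 1: m_f ∈ {m_i−1, m_i, m_i+1} ∩ [−1, 1] = {-1, 0, 1} → 3 states.
For l_f = 3: m_f ∈ {m_i−1, m_i, m_i+1} ∩ [−3, 3] = {-1, 0, 1} → 3 states.
Total: 6.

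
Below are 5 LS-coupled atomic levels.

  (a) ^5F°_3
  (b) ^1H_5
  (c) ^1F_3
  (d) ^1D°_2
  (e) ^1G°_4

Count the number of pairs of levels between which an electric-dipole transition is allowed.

(a)–(b): forbidden (ΔS, ΔL, ΔJ).
(a)–(c): forbidden (ΔS).
(a)–(d): forbidden (parity, ΔS).
(a)–(e): forbidden (parity, ΔS).
(b)–(c): forbidden (parity, ΔL, ΔJ).
(b)–(d): forbidden (ΔL, ΔJ).
(b)–(e): allowed.
(c)–(d): allowed.
(c)–(e): allowed.
(d)–(e): forbidden (parity, ΔL, ΔJ).
Allowed pairs: 3 of 10.

3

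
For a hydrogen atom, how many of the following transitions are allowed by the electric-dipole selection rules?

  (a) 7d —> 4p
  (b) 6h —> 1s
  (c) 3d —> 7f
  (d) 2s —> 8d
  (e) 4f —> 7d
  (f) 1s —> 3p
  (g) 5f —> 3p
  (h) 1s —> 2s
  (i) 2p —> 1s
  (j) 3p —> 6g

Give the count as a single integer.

(a) allowed
(b) forbidden — Δl = -5 (E1 requires Δl = ±1)
(c) allowed
(d) forbidden — Δl = +2 (E1 requires Δl = ±1)
(e) allowed
(f) allowed
(g) forbidden — Δl = -2 (E1 requires Δl = ±1)
(h) forbidden — Δl = +0 (E1 requires Δl = ±1)
(i) allowed
(j) forbidden — Δl = +3 (E1 requires Δl = ±1)
Total allowed: 5 of 10.

5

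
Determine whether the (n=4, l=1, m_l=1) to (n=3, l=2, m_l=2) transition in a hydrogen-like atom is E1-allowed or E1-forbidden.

l: 1 → 2 (Δl = +1). Δl = ±1 satisfied.
Δm_l = 2 − (1) = +1. E1 requires Δm_l = 0, ±1: satisfied.
All E1 selection rules are satisfied.

allowed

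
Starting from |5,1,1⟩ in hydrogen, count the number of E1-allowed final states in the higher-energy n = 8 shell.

E1 requires Δl = ±1, so l_f ∈ {0, 2}; with 0 ≤ l_f ≤ n_f−1 = 7, the allowed l_f values are {0, 2}.
For l_f = 0: m_f ∈ {m_i−1, m_i, m_i+1} ∩ [−0, 0] = {0} → 1 state.
For l_f = 2: m_f ∈ {m_i−1, m_i, m_i+1} ∩ [−2, 2] = {0, 1, 2} → 3 states.
Total: 4.

4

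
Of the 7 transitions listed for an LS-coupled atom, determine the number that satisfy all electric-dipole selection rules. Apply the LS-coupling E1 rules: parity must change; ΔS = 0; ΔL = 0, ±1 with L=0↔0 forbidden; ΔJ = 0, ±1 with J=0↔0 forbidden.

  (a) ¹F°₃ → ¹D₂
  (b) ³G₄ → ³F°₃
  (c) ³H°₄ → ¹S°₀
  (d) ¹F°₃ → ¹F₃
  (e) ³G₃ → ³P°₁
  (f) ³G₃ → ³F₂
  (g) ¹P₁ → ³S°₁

3

(a) allowed
(b) allowed
(c) forbidden (parity, ΔS, ΔL, ΔJ fail)
(d) allowed
(e) forbidden (ΔL, ΔJ fail)
(f) forbidden (parity fails)
(g) forbidden (ΔS fails)
Total allowed: 3 of 7.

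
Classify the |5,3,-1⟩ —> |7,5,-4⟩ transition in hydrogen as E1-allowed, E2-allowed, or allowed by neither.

Δl = 5 − 3 = +2; l_i + l_f = 8.
Δm_l = -3.
E1 (Δl = ±1, |Δm_l| ≤ 1): not satisfied.
E2 (Δl = 0,±2, l_i+l_f ≥ 2, |Δm_l| ≤ 2): not satisfied.

neither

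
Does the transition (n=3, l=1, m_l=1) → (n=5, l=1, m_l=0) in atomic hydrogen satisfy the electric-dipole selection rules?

forbidden

Initial l = 1, final l = 1, so Δl = +0. E1 requires Δl = ±1: fails.
m_l: 1 → 0 (Δm_l = -1). |Δm_l| ≤ 1 ok.
The transition is electric-dipole forbidden.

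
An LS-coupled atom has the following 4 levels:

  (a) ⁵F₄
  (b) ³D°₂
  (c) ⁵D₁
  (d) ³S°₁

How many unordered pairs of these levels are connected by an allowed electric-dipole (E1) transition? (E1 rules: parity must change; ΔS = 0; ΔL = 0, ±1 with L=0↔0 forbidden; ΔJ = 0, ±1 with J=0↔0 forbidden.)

0

(a)–(b): forbidden (ΔS, ΔJ).
(a)–(c): forbidden (parity, ΔJ).
(a)–(d): forbidden (ΔS, ΔL, ΔJ).
(b)–(c): forbidden (ΔS).
(b)–(d): forbidden (parity, ΔL).
(c)–(d): forbidden (ΔS, ΔL).
Allowed pairs: 0 of 6.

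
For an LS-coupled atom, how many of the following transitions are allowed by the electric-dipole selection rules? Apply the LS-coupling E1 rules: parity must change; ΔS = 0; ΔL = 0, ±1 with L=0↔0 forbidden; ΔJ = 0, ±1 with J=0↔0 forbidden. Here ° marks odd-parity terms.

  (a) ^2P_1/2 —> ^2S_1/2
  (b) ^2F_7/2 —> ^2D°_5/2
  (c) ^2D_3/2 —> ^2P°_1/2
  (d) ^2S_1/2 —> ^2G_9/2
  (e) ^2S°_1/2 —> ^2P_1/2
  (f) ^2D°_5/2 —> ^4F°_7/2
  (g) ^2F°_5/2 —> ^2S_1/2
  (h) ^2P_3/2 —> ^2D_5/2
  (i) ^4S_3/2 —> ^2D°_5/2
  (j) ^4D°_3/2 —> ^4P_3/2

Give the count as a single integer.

(a) forbidden (parity fails)
(b) allowed
(c) allowed
(d) forbidden (parity, ΔL, ΔJ fail)
(e) allowed
(f) forbidden (parity, ΔS fail)
(g) forbidden (ΔL, ΔJ fail)
(h) forbidden (parity fails)
(i) forbidden (ΔS, ΔL fail)
(j) allowed
Total allowed: 4 of 10.

4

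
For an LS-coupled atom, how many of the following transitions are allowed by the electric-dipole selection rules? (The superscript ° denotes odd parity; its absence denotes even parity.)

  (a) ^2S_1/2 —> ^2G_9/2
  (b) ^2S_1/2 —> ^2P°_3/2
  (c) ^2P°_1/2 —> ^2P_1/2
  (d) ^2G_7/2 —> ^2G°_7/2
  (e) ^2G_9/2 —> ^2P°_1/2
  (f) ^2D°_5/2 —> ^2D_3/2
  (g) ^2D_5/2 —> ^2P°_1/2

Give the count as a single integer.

4

(a) forbidden (parity, ΔL, ΔJ fail)
(b) allowed
(c) allowed
(d) allowed
(e) forbidden (ΔL, ΔJ fail)
(f) allowed
(g) forbidden (ΔJ fails)
Total allowed: 4 of 7.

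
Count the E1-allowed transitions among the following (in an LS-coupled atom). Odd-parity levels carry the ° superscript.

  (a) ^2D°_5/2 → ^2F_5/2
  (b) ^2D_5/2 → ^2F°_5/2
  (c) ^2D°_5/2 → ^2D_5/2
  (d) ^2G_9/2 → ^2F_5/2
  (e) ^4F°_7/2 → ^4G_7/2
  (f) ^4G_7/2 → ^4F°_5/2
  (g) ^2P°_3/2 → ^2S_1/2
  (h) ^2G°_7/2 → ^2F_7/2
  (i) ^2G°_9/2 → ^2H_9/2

(a) allowed
(b) allowed
(c) allowed
(d) forbidden (parity, ΔJ fail)
(e) allowed
(f) allowed
(g) allowed
(h) allowed
(i) allowed
Total allowed: 8 of 9.

8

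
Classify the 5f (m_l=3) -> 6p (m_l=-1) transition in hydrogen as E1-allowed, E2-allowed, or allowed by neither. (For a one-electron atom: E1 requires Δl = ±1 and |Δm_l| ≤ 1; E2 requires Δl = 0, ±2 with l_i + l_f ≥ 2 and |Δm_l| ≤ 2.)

Δl = 1 − 3 = -2; l_i + l_f = 4.
Δm_l = -4.
E1 (Δl = ±1, |Δm_l| ≤ 1): not satisfied.
E2 (Δl = 0,±2, l_i+l_f ≥ 2, |Δm_l| ≤ 2): not satisfied.

neither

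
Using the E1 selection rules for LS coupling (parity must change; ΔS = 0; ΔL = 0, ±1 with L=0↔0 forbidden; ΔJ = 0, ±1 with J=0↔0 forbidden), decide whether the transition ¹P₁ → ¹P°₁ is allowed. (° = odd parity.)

ΔS = 0: S: 0 → 0 — satisfied.
ΔL = 0, ±1 (not L=0↔0): L: 1 → 1, ΔL = +0 — satisfied.
Parity must change: even → odd — satisfied.
ΔJ = 0, ±1 (not J=0↔0): J: 1 → 1, ΔJ = +0 — satisfied.
All four E1 rules are satisfied.

allowed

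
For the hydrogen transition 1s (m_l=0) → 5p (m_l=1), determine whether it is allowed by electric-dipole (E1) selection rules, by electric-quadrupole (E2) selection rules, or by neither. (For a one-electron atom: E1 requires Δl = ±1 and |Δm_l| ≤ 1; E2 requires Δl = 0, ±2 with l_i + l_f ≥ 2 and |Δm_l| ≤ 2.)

E1

Δl = 1 − 0 = +1; l_i + l_f = 1.
Δm_l = +1.
E1 (Δl = ±1, |Δm_l| ≤ 1): satisfied.
E2 (Δl = 0,±2, l_i+l_f ≥ 2, |Δm_l| ≤ 2): not satisfied.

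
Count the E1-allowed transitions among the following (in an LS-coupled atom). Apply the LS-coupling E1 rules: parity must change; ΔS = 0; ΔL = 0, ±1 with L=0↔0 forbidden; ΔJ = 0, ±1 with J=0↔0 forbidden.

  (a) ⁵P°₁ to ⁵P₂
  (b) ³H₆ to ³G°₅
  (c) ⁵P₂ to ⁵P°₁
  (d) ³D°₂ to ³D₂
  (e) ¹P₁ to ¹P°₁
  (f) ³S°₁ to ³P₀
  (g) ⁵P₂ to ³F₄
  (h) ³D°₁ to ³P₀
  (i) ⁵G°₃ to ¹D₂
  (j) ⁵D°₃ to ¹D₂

(a) allowed
(b) allowed
(c) allowed
(d) allowed
(e) allowed
(f) allowed
(g) forbidden (parity, ΔS, ΔL, ΔJ fail)
(h) allowed
(i) forbidden (ΔS, ΔL fail)
(j) forbidden (ΔS fails)
Total allowed: 7 of 10.

7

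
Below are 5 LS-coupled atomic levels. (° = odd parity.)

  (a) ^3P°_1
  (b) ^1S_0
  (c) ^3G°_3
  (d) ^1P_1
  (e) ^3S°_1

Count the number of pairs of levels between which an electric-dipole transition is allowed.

(a)–(b): forbidden (ΔS).
(a)–(c): forbidden (parity, ΔL, ΔJ).
(a)–(d): forbidden (ΔS).
(a)–(e): forbidden (parity).
(b)–(c): forbidden (ΔS, ΔL, ΔJ).
(b)–(d): forbidden (parity).
(b)–(e): forbidden (ΔS, ΔL).
(c)–(d): forbidden (ΔS, ΔL, ΔJ).
(c)–(e): forbidden (parity, ΔL, ΔJ).
(d)–(e): forbidden (ΔS).
Allowed pairs: 0 of 10.

0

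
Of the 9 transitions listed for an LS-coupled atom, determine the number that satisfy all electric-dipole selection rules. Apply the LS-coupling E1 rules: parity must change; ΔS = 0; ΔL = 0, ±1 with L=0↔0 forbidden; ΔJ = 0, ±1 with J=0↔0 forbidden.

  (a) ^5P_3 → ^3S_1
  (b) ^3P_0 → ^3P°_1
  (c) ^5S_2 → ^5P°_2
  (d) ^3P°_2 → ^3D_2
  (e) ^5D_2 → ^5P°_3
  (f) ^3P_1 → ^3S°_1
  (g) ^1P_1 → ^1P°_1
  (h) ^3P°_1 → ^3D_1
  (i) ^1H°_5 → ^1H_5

(a) forbidden (parity, ΔS, ΔJ fail)
(b) allowed
(c) allowed
(d) allowed
(e) allowed
(f) allowed
(g) allowed
(h) allowed
(i) allowed
Total allowed: 8 of 9.

8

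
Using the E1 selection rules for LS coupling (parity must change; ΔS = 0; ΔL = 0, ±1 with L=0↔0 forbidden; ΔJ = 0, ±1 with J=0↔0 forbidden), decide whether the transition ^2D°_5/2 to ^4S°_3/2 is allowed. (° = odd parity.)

Parity must change: odd → odd — fails.
ΔS = 0: S: 1/2 → 3/2 — fails.
ΔL = 0, ±1 (not L=0↔0): L: 2 → 0, ΔL = -2 — fails.
ΔJ = 0, ±1 (not J=0↔0): J: 5/2 → 3/2, ΔJ = -1 — passes.
Rule(s) violated: parity, ΔS, ΔL.

forbidden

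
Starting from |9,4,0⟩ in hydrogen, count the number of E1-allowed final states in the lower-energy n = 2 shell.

0

E1 requires l_f ∈ {3, 5}, but neither lies in [0, 1], so no final state is reachable.
Total: 0.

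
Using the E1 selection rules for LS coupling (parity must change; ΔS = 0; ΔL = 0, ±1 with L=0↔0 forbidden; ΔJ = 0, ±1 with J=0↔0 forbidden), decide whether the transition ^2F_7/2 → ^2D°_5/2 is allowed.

allowed

Initial level: S=1/2, L=3, J=7/2, parity even. Final level: S=1/2, L=2, J=5/2, parity odd.
ΔJ = 0, ±1 (not J=0↔0): J: 7/2 → 5/2, ΔJ = -1 — satisfied.
ΔL = 0, ±1 (not L=0↔0): L: 3 → 2, ΔL = -1 — satisfied.
ΔS = 0: S: 1/2 → 1/2 — satisfied.
Parity must change: even → odd — satisfied.
All four E1 rules are satisfied.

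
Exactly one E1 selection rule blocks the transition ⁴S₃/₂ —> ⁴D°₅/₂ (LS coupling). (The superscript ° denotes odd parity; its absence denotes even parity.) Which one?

Reading off the term symbols: S 3/2→3/2, L 0→2, J 3/2→5/2, parity even→odd.
Parity must change: even → odd — passes.
ΔS = 0: S: 3/2 → 3/2 — passes.
ΔL = 0, ±1 (not L=0↔0): L: 0 → 2, ΔL = +2 — fails.
ΔJ = 0, ±1 (not J=0↔0): J: 3/2 → 5/2, ΔJ = +1 — passes.

the ΔL = 0, ±1 rule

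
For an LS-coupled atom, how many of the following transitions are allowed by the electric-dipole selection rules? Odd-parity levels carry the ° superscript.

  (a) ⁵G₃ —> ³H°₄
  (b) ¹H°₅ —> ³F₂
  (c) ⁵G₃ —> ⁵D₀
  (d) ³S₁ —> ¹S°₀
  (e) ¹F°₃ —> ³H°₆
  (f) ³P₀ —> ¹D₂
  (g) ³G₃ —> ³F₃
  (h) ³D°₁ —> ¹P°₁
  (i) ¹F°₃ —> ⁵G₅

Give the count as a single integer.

(a) forbidden (ΔS fails)
(b) forbidden (ΔS, ΔL, ΔJ fail)
(c) forbidden (parity, ΔL, ΔJ fail)
(d) forbidden (ΔS, ΔL fail)
(e) forbidden (parity, ΔS, ΔL, ΔJ fail)
(f) forbidden (parity, ΔS, ΔJ fail)
(g) forbidden (parity fails)
(h) forbidden (parity, ΔS fail)
(i) forbidden (ΔS, ΔJ fail)
Total allowed: 0 of 9.

0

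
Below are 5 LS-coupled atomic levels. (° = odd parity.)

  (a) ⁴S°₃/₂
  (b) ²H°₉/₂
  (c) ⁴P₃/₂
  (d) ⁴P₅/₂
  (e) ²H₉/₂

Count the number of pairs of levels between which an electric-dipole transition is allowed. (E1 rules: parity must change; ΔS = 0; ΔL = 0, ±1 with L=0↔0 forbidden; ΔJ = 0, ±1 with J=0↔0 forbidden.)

(a)–(b): forbidden (parity, ΔS, ΔL, ΔJ).
(a)–(c): allowed.
(a)–(d): allowed.
(a)–(e): forbidden (ΔS, ΔL, ΔJ).
(b)–(c): forbidden (ΔS, ΔL, ΔJ).
(b)–(d): forbidden (ΔS, ΔL, ΔJ).
(b)–(e): allowed.
(c)–(d): forbidden (parity).
(c)–(e): forbidden (parity, ΔS, ΔL, ΔJ).
(d)–(e): forbidden (parity, ΔS, ΔL, ΔJ).
Allowed pairs: 3 of 10.

3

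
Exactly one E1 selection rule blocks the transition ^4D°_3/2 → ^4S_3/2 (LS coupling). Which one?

the ΔL = 0, ±1 rule

Reading off the term symbols: S 3/2→3/2, L 2→0, J 3/2→3/2, parity odd→even.
Parity must change: odd → even — ok.
ΔS = 0: S: 3/2 → 3/2 — ok.
ΔL = 0, ±1 (not L=0↔0): L: 2 → 0, ΔL = -2 — fails.
ΔJ = 0, ±1 (not J=0↔0): J: 3/2 → 3/2, ΔJ = +0 — ok.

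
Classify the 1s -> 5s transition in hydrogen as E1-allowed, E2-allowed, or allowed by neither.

neither

Δl = 0 − 0 = +0; l_i + l_f = 0.
E1 (Δl = ±1): not satisfied.
E2 (Δl = 0,±2, l_i+l_f ≥ 2): not satisfied.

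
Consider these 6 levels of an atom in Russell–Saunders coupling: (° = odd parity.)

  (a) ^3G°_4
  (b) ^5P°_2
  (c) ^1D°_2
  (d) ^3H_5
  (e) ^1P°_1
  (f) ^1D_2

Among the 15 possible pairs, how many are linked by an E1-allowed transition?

(a)–(b): forbidden (parity, ΔS, ΔL, ΔJ).
(a)–(c): forbidden (parity, ΔS, ΔL, ΔJ).
(a)–(d): allowed.
(a)–(e): forbidden (parity, ΔS, ΔL, ΔJ).
(a)–(f): forbidden (ΔS, ΔL, ΔJ).
(b)–(c): forbidden (parity, ΔS).
(b)–(d): forbidden (ΔS, ΔL, ΔJ).
(b)–(e): forbidden (parity, ΔS).
(b)–(f): forbidden (ΔS).
(c)–(d): forbidden (ΔS, ΔL, ΔJ).
(c)–(e): forbidden (parity).
(c)–(f): allowed.
(d)–(e): forbidden (ΔS, ΔL, ΔJ).
(d)–(f): forbidden (parity, ΔS, ΔL, ΔJ).
(e)–(f): allowed.
Allowed pairs: 3 of 15.

3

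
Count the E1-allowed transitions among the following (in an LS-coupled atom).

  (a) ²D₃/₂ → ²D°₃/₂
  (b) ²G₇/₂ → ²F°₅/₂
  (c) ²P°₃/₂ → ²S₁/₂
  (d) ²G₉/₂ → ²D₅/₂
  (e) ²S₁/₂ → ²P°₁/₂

4

(a) allowed
(b) allowed
(c) allowed
(d) forbidden (parity, ΔL, ΔJ fail)
(e) allowed
Total allowed: 4 of 5.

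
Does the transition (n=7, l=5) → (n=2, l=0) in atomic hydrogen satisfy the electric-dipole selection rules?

l: 5 → 0 (Δl = -5). Δl = ±1 fails.
The transition is electric-dipole forbidden.

forbidden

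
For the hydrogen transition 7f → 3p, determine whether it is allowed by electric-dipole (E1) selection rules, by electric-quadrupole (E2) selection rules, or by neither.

E2

Δl = 1 − 3 = -2; l_i + l_f = 4.
E1 (Δl = ±1): not satisfied.
E2 (Δl = 0,±2, l_i+l_f ≥ 2): satisfied.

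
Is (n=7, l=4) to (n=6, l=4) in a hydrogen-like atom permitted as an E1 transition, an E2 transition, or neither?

E2

Δl = 4 − 4 = +0; l_i + l_f = 8.
E1 (Δl = ±1): not satisfied.
E2 (Δl = 0,±2, l_i+l_f ≥ 2): satisfied.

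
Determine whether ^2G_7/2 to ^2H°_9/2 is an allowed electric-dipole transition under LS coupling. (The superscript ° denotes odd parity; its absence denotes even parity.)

Initial level: S=1/2, L=4, J=7/2, parity even. Final level: S=1/2, L=5, J=9/2, parity odd.
ΔJ = 0, ±1 (not J=0↔0): J: 7/2 → 9/2, ΔJ = +1 — satisfied.
Parity must change: even → odd — satisfied.
ΔL = 0, ±1 (not L=0↔0): L: 4 → 5, ΔL = +1 — satisfied.
ΔS = 0: S: 1/2 → 1/2 — satisfied.
All four E1 rules are satisfied.

allowed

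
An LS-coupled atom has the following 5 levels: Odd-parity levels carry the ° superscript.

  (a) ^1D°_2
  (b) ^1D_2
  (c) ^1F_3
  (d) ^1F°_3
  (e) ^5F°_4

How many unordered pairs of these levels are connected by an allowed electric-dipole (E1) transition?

(a)–(b): allowed.
(a)–(c): allowed.
(a)–(d): forbidden (parity).
(a)–(e): forbidden (parity, ΔS, ΔJ).
(b)–(c): forbidden (parity).
(b)–(d): allowed.
(b)–(e): forbidden (ΔS, ΔJ).
(c)–(d): allowed.
(c)–(e): forbidden (ΔS).
(d)–(e): forbidden (parity, ΔS).
Allowed pairs: 4 of 10.

4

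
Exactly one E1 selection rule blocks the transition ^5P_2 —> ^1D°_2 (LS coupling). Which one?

the ΔS = 0 rule

ΔS = 0: S: 2 → 0 — ✗.
ΔJ = 0, ±1 (not J=0↔0): J: 2 → 2, ΔJ = +0 — ✓.
ΔL = 0, ±1 (not L=0↔0): L: 1 → 2, ΔL = +1 — ✓.
Parity must change: even → odd — ✓.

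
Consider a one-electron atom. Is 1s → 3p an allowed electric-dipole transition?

l: 0 → 1 (Δl = +1). Δl = ±1 passes.
All E1 selection rules are satisfied.

allowed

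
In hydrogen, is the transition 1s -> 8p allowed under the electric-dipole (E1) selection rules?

allowed

l: 0 → 1 (Δl = +1). Δl = ±1 passes.
All E1 selection rules are satisfied.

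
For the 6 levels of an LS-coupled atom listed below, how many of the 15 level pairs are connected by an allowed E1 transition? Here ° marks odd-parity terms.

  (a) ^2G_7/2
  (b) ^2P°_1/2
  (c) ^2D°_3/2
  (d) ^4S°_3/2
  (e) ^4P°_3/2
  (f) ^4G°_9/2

(a)–(b): forbidden (ΔL, ΔJ).
(a)–(c): forbidden (ΔL, ΔJ).
(a)–(d): forbidden (ΔS, ΔL, ΔJ).
(a)–(e): forbidden (ΔS, ΔL, ΔJ).
(a)–(f): forbidden (ΔS).
(b)–(c): forbidden (parity).
(b)–(d): forbidden (parity, ΔS).
(b)–(e): forbidden (parity, ΔS).
(b)–(f): forbidden (parity, ΔS, ΔL, ΔJ).
(c)–(d): forbidden (parity, ΔS, ΔL).
(c)–(e): forbidden (parity, ΔS).
(c)–(f): forbidden (parity, ΔS, ΔL, ΔJ).
(d)–(e): forbidden (parity).
(d)–(f): forbidden (parity, ΔL, ΔJ).
(e)–(f): forbidden (parity, ΔL, ΔJ).
Allowed pairs: 0 of 15.

0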